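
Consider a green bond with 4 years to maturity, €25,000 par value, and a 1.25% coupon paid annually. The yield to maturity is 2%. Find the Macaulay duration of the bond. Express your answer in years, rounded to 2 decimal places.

3.93 years

Periodic yield y = 0.02. Discount each cash flow and weight by its year:
  t   CF        PV=CF/(1+0.02)^t    t·PV
  1       312.50       306.3725       306.3725
  2       312.50       300.3652       600.7305
  3       312.50       294.4757       883.4272
  4    25,312.50    23,384.8373    93,539.3494
  Σ                 24,286.0509    95,329.8796
Price P = Σ PV = 24,286.0509.
Macaulay duration = Σ(t·PV) / P = 95,329.8796 / 24,286.0509 = 3.92529 years.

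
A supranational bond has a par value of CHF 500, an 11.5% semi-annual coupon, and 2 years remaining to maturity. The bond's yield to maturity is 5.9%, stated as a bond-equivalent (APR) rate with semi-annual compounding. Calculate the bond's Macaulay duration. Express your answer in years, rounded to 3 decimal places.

1.851 years

Periodic yield y = 0.0295. Discount each cash flow and weight by its period:
  t   CF        PV=CF/(1+0.0295)^t    t·PV
  1        28.75        27.9262        27.9262
  2        28.75        27.1260        54.2519
  3        28.75        26.3487        79.0460
  4       528.75       470.7008     1,882.8034
  Σ                    552.1017     2,044.0275
Price P = Σ PV = 552.1017.
Macaulay duration = Σ(t·PV) / P = 2,044.0275 / 552.1017 = 3.70227 half-year periods.
In years: 3.70227 / 2 = 1.85113 years.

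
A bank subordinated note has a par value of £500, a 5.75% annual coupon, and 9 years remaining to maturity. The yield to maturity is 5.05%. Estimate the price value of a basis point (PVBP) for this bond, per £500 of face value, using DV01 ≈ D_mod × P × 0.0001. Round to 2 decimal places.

£0.37

Periodic yield y = 0.0505.
  t   CF        PV=CF/(1+0.0505)^t    t·PV
  1        28.75        27.3679        27.3679
  2        28.75        26.0523        52.1046
  3        28.75        24.7999        74.3997
  4        28.75        23.6077        94.4308
  5        28.75        22.4728       112.3641
  6        28.75        21.3925       128.3550
  7        28.75        20.3641       142.5488
  8        28.75        19.3852       155.0813
  9       528.75       339.3797     3,054.4174
  Σ                    524.8221     3,841.0694
P = 524.8221; D_Mac = 7.31880 yrs; D_mod = 6.96697 yrs.
DV01 ≈ 6.96697 × 524.8221 × 0.0001 = 0.365642.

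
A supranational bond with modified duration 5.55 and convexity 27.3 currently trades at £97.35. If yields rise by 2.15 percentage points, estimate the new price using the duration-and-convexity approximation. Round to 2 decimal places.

Duration effect: -D_mod·Δy = -5.55 × (+0.0215) = -0.119325
Convexity effect: ½·C·(Δy)² = 0.5 × 27.3 × (0.0215)² = +0.0063097125
ΔP/P ≈ -0.119325 + 0.0063097125 = -0.1130152875
New price ≈ 97.35 × (1 - 0.1130152875) = 86.347961761875.

£86.35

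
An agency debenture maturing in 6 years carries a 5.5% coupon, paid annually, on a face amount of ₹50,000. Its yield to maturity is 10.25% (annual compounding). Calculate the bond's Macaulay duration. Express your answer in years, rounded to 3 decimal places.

Periodic yield y = 0.1025. Discount each cash flow and weight by its year:
  t   CF        PV=CF/(1+0.1025)^t    t·PV
  1     2,750.00     2,494.3311     2,494.3311
  2     2,750.00     2,262.4318     4,524.8636
  3     2,750.00     2,052.0923     6,156.2770
  4     2,750.00     1,861.3082     7,445.2330
  5     2,750.00     1,688.2614     8,441.3072
  6    52,750.00    29,373.1738   176,239.0429
  Σ                 39,731.5987   205,301.0548
Price P = Σ PV = 39,731.5987.
Macaulay duration = Σ(t·PV) / P = 205,301.0548 / 39,731.5987 = 5.16720 years.

5.167 years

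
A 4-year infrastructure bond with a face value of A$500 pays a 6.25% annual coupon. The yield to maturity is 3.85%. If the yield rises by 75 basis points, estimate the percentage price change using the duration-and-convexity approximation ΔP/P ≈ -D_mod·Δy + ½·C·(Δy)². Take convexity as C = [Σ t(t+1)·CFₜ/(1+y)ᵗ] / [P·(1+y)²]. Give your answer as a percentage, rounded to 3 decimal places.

-2.608%

With y = 0.0385:
  t   CF        PV=CF/(1+0.0385)^t    t·PV        t(t+1)·PV
  1        31.25        30.0915        30.0915          60.1830
  2        31.25        28.9759        57.9518         173.8554
  3        31.25        27.9017        83.7051         334.8203
  4       531.25       456.7441     1,826.9764       9,134.8819
  Σ                    543.7132     1,998.7247       9,703.7405
P = 543.7132; D_Mac = 3.67606 yrs; D_mod = 3.53978 yrs; C = 16.54841.
Duration effect: -3.53978 × (+0.0075) = -0.026548
Convexity effect: 0.5 × 16.54841 × (0.0075)² = +0.0004654
ΔP/P ≈ -0.026548 + 0.0004654 = -0.026083 = -2.6083%.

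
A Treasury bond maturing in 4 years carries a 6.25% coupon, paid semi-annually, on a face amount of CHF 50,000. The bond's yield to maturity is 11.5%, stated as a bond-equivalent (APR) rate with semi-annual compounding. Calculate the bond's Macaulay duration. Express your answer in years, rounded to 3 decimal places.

Periodic yield y = 0.0575. Discount each cash flow and weight by its period:
  t   CF        PV=CF/(1+0.0575)^t    t·PV
  1     1,562.50     1,477.5414     1,477.5414
  2     1,562.50     1,397.2022     2,794.4045
  3     1,562.50     1,321.2314     3,963.6943
  4     1,562.50     1,249.3914     4,997.5657
  5     1,562.50     1,181.4576     5,907.2881
  6     1,562.50     1,117.2176     6,703.3056
  7     1,562.50     1,056.4705     7,395.2938
  8    51,562.50    32,967.8752   263,743.0016
  Σ                 41,768.3874   296,982.0950
Price P = Σ PV = 41,768.3874.
Macaulay duration = Σ(t·PV) / P = 296,982.0950 / 41,768.3874 = 7.11021 half-year periods.
In years: 7.11021 / 2 = 3.55511 years.

3.555 years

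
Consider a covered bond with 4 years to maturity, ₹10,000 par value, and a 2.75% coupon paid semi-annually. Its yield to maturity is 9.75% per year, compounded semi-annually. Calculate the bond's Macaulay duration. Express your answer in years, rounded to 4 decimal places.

Periodic yield y = 0.04875. Discount each cash flow and weight by its period:
  t   CF        PV=CF/(1+0.04875)^t    t·PV
  1       137.50       131.1085       131.1085
  2       137.50       125.0140       250.0281
  3       137.50       119.2029       357.6087
  4       137.50       113.6619       454.6475
  5       137.50       108.3784       541.8921
  6       137.50       103.3406       620.0434
  7       137.50        98.5369       689.7583
  8    10,137.50     6,927.1577    55,417.2618
  Σ                  7,726.4009    58,462.3483
Price P = Σ PV = 7,726.4009.
Macaulay duration = Σ(t·PV) / P = 58,462.3483 / 7,726.4009 = 7.56657 half-year periods.
In years: 7.56657 / 2 = 3.78328 years.

3.7833 years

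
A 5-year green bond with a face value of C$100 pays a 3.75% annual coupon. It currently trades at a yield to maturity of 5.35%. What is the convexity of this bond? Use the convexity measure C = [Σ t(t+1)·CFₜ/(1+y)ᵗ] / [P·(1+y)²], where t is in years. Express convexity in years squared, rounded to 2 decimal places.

24.43

With y = 0.0535:
  t   CF        PV=CF/(1+0.0535)^t    t·PV        t(t+1)·PV
  1         3.75         3.5596         3.5596           7.1191
  2         3.75         3.3788         6.7576          20.2728
  3         3.75         3.2072         9.6216          38.4865
  4         3.75         3.0443        12.1774          60.8868
  5       103.75        79.9494       399.7472       2,398.4831
  Σ                     93.1393       431.8633       2,525.2483
P = 93.1393.
Convexity = Σ t(t+1)·PV / [P·(1+y)²] = 2,525.2483 / (93.1393 × 1.109862) = 24.42878.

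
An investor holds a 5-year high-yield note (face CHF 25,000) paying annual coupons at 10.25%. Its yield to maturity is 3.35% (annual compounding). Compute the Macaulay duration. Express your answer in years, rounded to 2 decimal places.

Periodic yield y = 0.0335. Discount each cash flow and weight by its year:
  t   CF        PV=CF/(1+0.0335)^t    t·PV
  1     2,562.50     2,479.4388     2,479.4388
  2     2,562.50     2,399.0700     4,798.1399
  3     2,562.50     2,321.3062     6,963.9186
  4     2,562.50     2,246.0631     8,984.2523
  5    27,562.50    23,375.7849   116,878.9244
  Σ                 32,821.6629   140,104.6741
Price P = Σ PV = 32,821.6629.
Macaulay duration = Σ(t·PV) / P = 140,104.6741 / 32,821.6629 = 4.26866 years.

4.27 years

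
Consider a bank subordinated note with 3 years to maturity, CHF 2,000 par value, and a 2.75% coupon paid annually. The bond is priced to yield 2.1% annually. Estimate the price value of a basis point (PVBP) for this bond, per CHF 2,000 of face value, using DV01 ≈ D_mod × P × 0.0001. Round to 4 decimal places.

Periodic yield y = 0.021.
  t   CF        PV=CF/(1+0.021)^t    t·PV
  1        55.00        53.8688        53.8688
  2        55.00        52.7608       105.5216
  3     2,055.00     1,930.7880     5,792.3641
  Σ                  2,037.4176     5,951.7544
P = 2,037.4176; D_Mac = 2.92122 yrs; D_mod = 2.86114 yrs.
DV01 ≈ 2.86114 × 2,037.4176 × 0.0001 = 0.582934.

CHF 0.5829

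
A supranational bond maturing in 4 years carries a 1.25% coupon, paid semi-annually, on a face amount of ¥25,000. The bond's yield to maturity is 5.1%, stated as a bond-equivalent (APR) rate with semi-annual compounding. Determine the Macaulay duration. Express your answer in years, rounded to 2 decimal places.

3.91 years

Periodic yield y = 0.0255. Discount each cash flow and weight by its period:
  t   CF        PV=CF/(1+0.0255)^t    t·PV
  1       156.25       152.3647       152.3647
  2       156.25       148.5760       297.1520
  3       156.25       144.8815       434.6446
  4       156.25       141.2789       565.1157
  5       156.25       137.7659       688.8295
  6       156.25       134.3402       806.0413
  7       156.25       130.9997       916.9981
  8    25,156.25    20,566.5092   164,532.0737
  Σ                 21,556.7162   168,393.2195
Price P = Σ PV = 21,556.7162.
Macaulay duration = Σ(t·PV) / P = 168,393.2195 / 21,556.7162 = 7.81164 half-year periods.
In years: 7.81164 / 2 = 3.90582 years.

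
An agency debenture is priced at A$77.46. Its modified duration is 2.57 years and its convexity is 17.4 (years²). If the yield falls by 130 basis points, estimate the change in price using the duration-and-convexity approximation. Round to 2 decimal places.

+A$2.70

Duration effect: -D_mod·Δy = -2.57 × (-0.013) = +0.033410
Convexity effect: ½·C·(Δy)² = 0.5 × 17.4 × (-0.013)² = +0.0014703
ΔP/P ≈ +0.033410 + 0.0014703 = +0.0348803
ΔP ≈ 77.46 × (+0.0348803) = +2.701828038.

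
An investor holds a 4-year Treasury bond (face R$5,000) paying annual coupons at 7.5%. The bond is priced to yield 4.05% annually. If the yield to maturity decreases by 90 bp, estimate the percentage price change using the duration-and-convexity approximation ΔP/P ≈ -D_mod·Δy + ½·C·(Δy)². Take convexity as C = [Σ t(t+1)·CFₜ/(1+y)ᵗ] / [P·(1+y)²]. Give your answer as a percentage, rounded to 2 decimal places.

+3.20%

With y = 0.0405:
  t   CF        PV=CF/(1+0.0405)^t    t·PV        t(t+1)·PV
  1       375.00       360.4037       360.4037         720.8073
  2       375.00       346.3754       692.7509       2,078.2527
  3       375.00       332.8933       998.6798       3,994.7192
  4     5,375.00     4,585.7474    18,342.9897      91,714.9484
  Σ                  5,625.4198    20,394.8240      98,508.7276
P = 5,625.4198; D_Mac = 3.62548 yrs; D_mod = 3.48436 yrs; C = 16.17468.
Duration effect: -3.48436 × (-0.009) = +0.031359
Convexity effect: 0.5 × 16.17468 × (-0.009)² = +0.0006551
ΔP/P ≈ +0.031359 + 0.0006551 = +0.032014 = +3.2014%.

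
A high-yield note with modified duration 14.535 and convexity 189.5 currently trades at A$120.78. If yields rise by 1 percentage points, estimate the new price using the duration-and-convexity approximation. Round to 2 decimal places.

A$104.37

Duration effect: -D_mod·Δy = -14.535 × (+0.01) = -0.145350
Convexity effect: ½·C·(Δy)² = 0.5 × 189.5 × (0.01)² = +0.0094750
ΔP/P ≈ -0.145350 + 0.0094750 = -0.135875
New price ≈ 120.78 × (1 - 0.135875) = 104.3690175.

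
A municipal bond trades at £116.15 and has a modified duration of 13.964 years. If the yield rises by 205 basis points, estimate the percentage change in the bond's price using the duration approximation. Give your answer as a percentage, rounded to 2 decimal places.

-28.63%

Duration approximation: ΔP/P ≈ -D_mod · Δy = -13.964 × (+0.0205) = -0.286262.
As a percentage: -28.6262%.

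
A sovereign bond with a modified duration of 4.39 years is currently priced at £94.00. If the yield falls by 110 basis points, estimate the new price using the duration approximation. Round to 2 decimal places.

Duration approximation: ΔP/P ≈ -D_mod · Δy = -4.39 × (-0.011) = +0.048290.
New price ≈ 94.00 × (1 + 0.048290) = 98.53926.

£98.54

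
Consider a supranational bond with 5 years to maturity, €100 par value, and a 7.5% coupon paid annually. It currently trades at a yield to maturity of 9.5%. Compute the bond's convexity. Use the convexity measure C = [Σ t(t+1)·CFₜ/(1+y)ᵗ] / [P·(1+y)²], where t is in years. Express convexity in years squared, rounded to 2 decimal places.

With y = 0.095:
  t   CF        PV=CF/(1+0.095)^t    t·PV        t(t+1)·PV
  1         7.50         6.8493         6.8493          13.6986
  2         7.50         6.2551        12.5102          37.5305
  3         7.50         5.7124        17.1372          68.5488
  4         7.50         5.2168        20.8672         104.3361
  5       107.50        68.2870       341.4349       2,048.6092
  Σ                     92.3206       398.7988       2,272.7233
P = 92.3206.
Convexity = Σ t(t+1)·PV / [P·(1+y)²] = 2,272.7233 / (92.3206 × 1.199025) = 20.53146.

20.53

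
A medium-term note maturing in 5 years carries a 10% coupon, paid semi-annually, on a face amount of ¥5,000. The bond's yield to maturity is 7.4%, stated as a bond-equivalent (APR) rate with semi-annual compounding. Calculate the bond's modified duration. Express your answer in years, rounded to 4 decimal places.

Periodic yield y = 0.037. First find Macaulay duration:
  t   CF        PV=CF/(1+0.037)^t    t·PV
  1       250.00       241.0800       241.0800
  2       250.00       232.4783       464.9567
  3       250.00       224.1835       672.5506
  4       250.00       216.1847       864.7389
  5       250.00       208.4713     1,042.3564
  6       250.00       201.0331     1,206.1983
  7       250.00       193.8602     1,357.0216
  8       250.00       186.9433     1,495.5466
  9       250.00       180.2732     1,622.4589
  10    5,250.00     3,650.6630    36,506.6296
  Σ                  5,535.1707    45,473.5376
P = 5,535.1707; Macaulay duration = 45,473.5376 / 5,535.1707 = 8.21538 half-year periods = 4.10769 years.
Modified duration = D_Mac / (1 + y) = 4.10769 / 1.037 = 3.96113 years.

3.9611 years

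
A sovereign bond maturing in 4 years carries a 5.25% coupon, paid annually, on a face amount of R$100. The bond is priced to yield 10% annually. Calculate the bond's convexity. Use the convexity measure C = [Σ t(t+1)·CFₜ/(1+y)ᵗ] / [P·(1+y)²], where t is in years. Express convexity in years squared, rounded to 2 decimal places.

14.80

With y = 0.1:
  t   CF        PV=CF/(1+0.1)^t    t·PV        t(t+1)·PV
  1         5.25         4.7727         4.7727           9.5455
  2         5.25         4.3388         8.6777          26.0331
  3         5.25         3.9444        11.8332          47.3328
  4       105.25        71.8872       287.5487       1,437.7433
  Σ                     84.9431       312.8323       1,520.6547
P = 84.9431.
Convexity = Σ t(t+1)·PV / [P·(1+y)²] = 1,520.6547 / (84.9431 × 1.210000) = 14.79507.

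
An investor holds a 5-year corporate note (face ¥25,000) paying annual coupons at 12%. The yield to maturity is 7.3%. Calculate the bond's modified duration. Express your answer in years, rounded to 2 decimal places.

Periodic yield y = 0.073. First find Macaulay duration:
  t   CF        PV=CF/(1+0.073)^t    t·PV
  1     3,000.00     2,795.8993     2,795.8993
  2     3,000.00     2,605.6844     5,211.3688
  3     3,000.00     2,428.4104     7,285.2313
  4     3,000.00     2,263.1970     9,052.7882
  5    28,000.00    19,686.0880    98,430.4399
  Σ                 29,779.2792   122,775.7274
P = 29,779.2792; Macaulay duration = 122,775.7274 / 29,779.2792 = 4.12286 years.
Modified duration = D_Mac / (1 + y) = 4.12286 / 1.073 = 3.84236 years.

3.84 years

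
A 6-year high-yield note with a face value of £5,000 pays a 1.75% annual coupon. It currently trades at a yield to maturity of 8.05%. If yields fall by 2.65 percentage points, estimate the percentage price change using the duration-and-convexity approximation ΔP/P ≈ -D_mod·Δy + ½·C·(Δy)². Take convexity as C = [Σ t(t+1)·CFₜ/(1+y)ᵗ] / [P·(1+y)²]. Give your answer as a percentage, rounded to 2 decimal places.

+15.13%

With y = 0.0805:
  t   CF        PV=CF/(1+0.0805)^t    t·PV        t(t+1)·PV
  1        87.50        80.9810        80.9810         161.9621
  2        87.50        74.9477       149.8955         449.6864
  3        87.50        69.3639       208.0918         832.3673
  4        87.50        64.1961       256.7846       1,283.9230
  5        87.50        59.4134       297.0669       1,782.4011
  6     5,087.50     3,197.0969    19,182.5812     134,278.0684
  Σ                  3,545.9991    20,175.4010     138,788.4082
P = 3,545.9991; D_Mac = 5.68962 yrs; D_mod = 5.26573 yrs; C = 33.52471.
Duration effect: -5.26573 × (-0.0265) = +0.139542
Convexity effect: 0.5 × 33.52471 × (-0.0265)² = +0.0117714
ΔP/P ≈ +0.139542 + 0.0117714 = +0.151313 = +15.1313%.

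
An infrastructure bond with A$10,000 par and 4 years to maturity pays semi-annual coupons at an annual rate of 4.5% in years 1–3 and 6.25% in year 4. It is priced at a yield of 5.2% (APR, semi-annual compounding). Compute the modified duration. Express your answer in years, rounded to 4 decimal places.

3.6075 years

Periodic yield y = 0.026. First find Macaulay duration:
  t   CF        PV=CF/(1+0.026)^t    t·PV
  1       225.00       219.2982       219.2982
  2       225.00       213.7410       427.4820
  3       225.00       208.3245       624.9736
  4       225.00       203.0454       812.1815
  5       225.00       197.9000       989.4998
  6       225.00       192.8850     1,157.3097
  7       312.50       261.1070     1,827.7489
  8    10,312.50     8,398.1780    67,185.4240
  Σ                  9,894.4790    73,243.9178
P = 9,894.4790; Macaulay duration = 73,243.9178 / 9,894.4790 = 7.40250 half-year periods = 3.70125 years.
Modified duration = D_Mac / (1 + y) = 3.70125 / 1.026 = 3.60746 years.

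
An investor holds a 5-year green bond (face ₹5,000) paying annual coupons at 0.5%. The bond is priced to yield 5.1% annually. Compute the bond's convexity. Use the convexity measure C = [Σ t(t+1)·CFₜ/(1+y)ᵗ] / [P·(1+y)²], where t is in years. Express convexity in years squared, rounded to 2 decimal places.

26.75

With y = 0.051:
  t   CF        PV=CF/(1+0.051)^t    t·PV        t(t+1)·PV
  1        25.00        23.7869        23.7869          47.5737
  2        25.00        22.6326        45.2652         135.7956
  3        25.00        21.5344        64.6031         258.4123
  4        25.00        20.4894        81.9576         409.7879
  5     5,025.00     3,918.5238    19,592.6189     117,555.7132
  Σ                  4,006.9670    19,808.2316     118,407.2827
P = 4,006.9670.
Convexity = Σ t(t+1)·PV / [P·(1+y)²] = 118,407.2827 / (4,006.9670 × 1.104601) = 26.75206.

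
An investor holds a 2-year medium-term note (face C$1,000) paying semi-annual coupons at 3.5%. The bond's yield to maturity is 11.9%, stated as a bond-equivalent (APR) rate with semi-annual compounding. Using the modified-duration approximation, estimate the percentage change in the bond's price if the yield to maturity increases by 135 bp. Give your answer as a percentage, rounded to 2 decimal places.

-2.48%

Periodic yield y = 0.0595. Modified duration first:
  t   CF        PV=CF/(1+0.0595)^t    t·PV
  1        17.50        16.5172        16.5172
  2        17.50        15.5896        31.1793
  3        17.50        14.7141        44.1424
  4     1,017.50       807.4778     3,229.9111
  Σ                    854.2988     3,321.7500
P = 854.2988; D_Mac = 3.88828 half-year periods = 1.94414 yrs; D_mod = 1.94414/(1+0.0595) = 1.83496 yrs.
ΔP/P ≈ -D_mod · Δy = -1.83496 × (+0.0135) = -0.024772 = -2.4772%.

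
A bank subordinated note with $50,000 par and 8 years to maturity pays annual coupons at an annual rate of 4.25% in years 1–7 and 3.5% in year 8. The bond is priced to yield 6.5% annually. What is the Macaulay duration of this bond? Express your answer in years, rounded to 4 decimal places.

Periodic yield y = 0.065. Discount each cash flow and weight by its year:
  t   CF        PV=CF/(1+0.065)^t    t·PV
  1     2,125.00     1,995.3052     1,995.3052
  2     2,125.00     1,873.5260     3,747.0520
  3     2,125.00     1,759.1793     5,277.5380
  4     2,125.00     1,651.8116     6,607.2463
  5     2,125.00     1,550.9968     7,754.9839
  6     2,125.00     1,456.3350     8,738.0100
  7     2,125.00     1,367.4507     9,572.1549
  8    51,750.00    31,268.9640   250,151.7117
  Σ                 42,923.5685   293,844.0019
Price P = Σ PV = 42,923.5685.
Macaulay duration = Σ(t·PV) / P = 293,844.0019 / 42,923.5685 = 6.84575 years.

6.8457 years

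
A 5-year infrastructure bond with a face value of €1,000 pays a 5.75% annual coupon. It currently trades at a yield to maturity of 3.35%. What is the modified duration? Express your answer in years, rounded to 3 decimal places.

4.368 years

Periodic yield y = 0.0335. First find Macaulay duration:
  t   CF        PV=CF/(1+0.0335)^t    t·PV
  1        57.50        55.6362        55.6362
  2        57.50        53.8328       107.6656
  3        57.50        52.0878       156.2635
  4        57.50        50.3995       201.5979
  5     1,057.50       896.8668     4,484.3342
  Σ                  1,108.8231     5,005.4974
P = 1,108.8231; Macaulay duration = 5,005.4974 / 1,108.8231 = 4.51424 years.
Modified duration = D_Mac / (1 + y) = 4.51424 / 1.0335 = 4.36792 years.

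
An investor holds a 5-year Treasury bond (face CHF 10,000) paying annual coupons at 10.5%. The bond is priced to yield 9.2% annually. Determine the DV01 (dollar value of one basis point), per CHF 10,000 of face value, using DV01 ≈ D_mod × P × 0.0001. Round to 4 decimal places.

Periodic yield y = 0.092.
  t   CF        PV=CF/(1+0.092)^t    t·PV
  1     1,050.00       961.5385       961.5385
  2     1,050.00       880.5297     1,761.0595
  3     1,050.00       806.3459     2,419.0377
  4     1,050.00       738.4120     2,953.6480
  5    11,050.00     7,116.2154    35,581.0771
  Σ                 10,503.0415    43,676.3607
P = 10,503.0415; D_Mac = 4.15845 yrs; D_mod = 3.80810 yrs.
DV01 ≈ 3.80810 × 10,503.0415 × 0.0001 = 3.999667.

CHF 3.9997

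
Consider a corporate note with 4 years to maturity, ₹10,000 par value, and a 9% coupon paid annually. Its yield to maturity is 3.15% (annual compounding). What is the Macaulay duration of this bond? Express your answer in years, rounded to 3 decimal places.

Periodic yield y = 0.0315. Discount each cash flow and weight by its year:
  t   CF        PV=CF/(1+0.0315)^t    t·PV
  1       900.00       872.5158       872.5158
  2       900.00       845.8708     1,691.7416
  3       900.00       820.0396     2,460.1187
  4    10,900.00     9,628.2990    38,513.1960
  Σ                 12,166.7252    43,537.5721
Price P = Σ PV = 12,166.7252.
Macaulay duration = Σ(t·PV) / P = 43,537.5721 / 12,166.7252 = 3.57841 years.

3.578 years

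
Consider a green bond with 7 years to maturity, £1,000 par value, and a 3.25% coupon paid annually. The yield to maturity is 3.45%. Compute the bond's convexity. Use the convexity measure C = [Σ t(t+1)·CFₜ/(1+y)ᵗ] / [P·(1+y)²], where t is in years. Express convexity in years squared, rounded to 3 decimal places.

46.072

With y = 0.0345:
  t   CF        PV=CF/(1+0.0345)^t    t·PV        t(t+1)·PV
  1        32.50        31.4161        31.4161          62.8323
  2        32.50        30.3684        60.7369         182.2106
  3        32.50        29.3557        88.0670         352.2679
  4        32.50        28.3767       113.5067         567.5333
  5        32.50        27.4303       137.1516         822.9096
  6        32.50        26.5155       159.0932       1,113.6525
  7     1,032.50       814.2853     5,699.9971      45,599.9769
  Σ                    987.7481     6,289.9686      48,701.3831
P = 987.7481.
Convexity = Σ t(t+1)·PV / [P·(1+y)²] = 48,701.3831 / (987.7481 × 1.070190) = 46.07169.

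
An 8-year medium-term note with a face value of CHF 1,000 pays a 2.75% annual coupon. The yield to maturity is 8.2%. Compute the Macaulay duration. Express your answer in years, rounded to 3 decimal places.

7.110 years

Periodic yield y = 0.082. Discount each cash flow and weight by its year:
  t   CF        PV=CF/(1+0.082)^t    t·PV
  1        27.50        25.4159        25.4159
  2        27.50        23.4897        46.9795
  3        27.50        21.7096        65.1287
  4        27.50        20.0643        80.2571
  5        27.50        18.5437        92.7185
  6        27.50        17.1384       102.8301
  7        27.50        15.8395       110.8766
  8     1,027.50       546.9703     4,375.7624
  Σ                    689.1713     4,899.9688
Price P = Σ PV = 689.1713.
Macaulay duration = Σ(t·PV) / P = 4,899.9688 / 689.1713 = 7.10994 years.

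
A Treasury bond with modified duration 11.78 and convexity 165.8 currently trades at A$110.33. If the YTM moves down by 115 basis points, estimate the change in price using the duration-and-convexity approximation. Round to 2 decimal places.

+A$16.16

Duration effect: -D_mod·Δy = -11.78 × (-0.0115) = +0.135470
Convexity effect: ½·C·(Δy)² = 0.5 × 165.8 × (-0.0115)² = +0.010963525
ΔP/P ≈ +0.135470 + 0.010963525 = +0.146433525
ΔP ≈ 110.33 × (+0.146433525) = +16.15601081325.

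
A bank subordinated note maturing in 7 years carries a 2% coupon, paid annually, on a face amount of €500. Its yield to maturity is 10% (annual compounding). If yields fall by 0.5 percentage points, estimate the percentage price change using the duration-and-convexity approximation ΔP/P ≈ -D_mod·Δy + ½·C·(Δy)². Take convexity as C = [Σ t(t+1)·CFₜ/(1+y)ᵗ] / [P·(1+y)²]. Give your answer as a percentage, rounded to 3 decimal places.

With y = 0.1:
  t   CF        PV=CF/(1+0.1)^t    t·PV        t(t+1)·PV
  1        10.00         9.0909         9.0909          18.1818
  2        10.00         8.2645        16.5289          49.5868
  3        10.00         7.5131        22.5394          90.1578
  4        10.00         6.8301        27.3205         136.6027
  5        10.00         6.2092        31.0461         186.2764
  6        10.00         5.6447        33.8684         237.0791
  7       510.00       261.7106     1,831.9745      14,655.7959
  Σ                    305.2632     1,972.3688      15,373.6804
P = 305.2632; D_Mac = 6.46121 yrs; D_mod = 5.87382 yrs; C = 41.62152.
Duration effect: -5.87382 × (-0.005) = +0.029369
Convexity effect: 0.5 × 41.62152 × (-0.005)² = +0.0005203
ΔP/P ≈ +0.029369 + 0.0005203 = +0.029889 = +2.9889%.

+2.989%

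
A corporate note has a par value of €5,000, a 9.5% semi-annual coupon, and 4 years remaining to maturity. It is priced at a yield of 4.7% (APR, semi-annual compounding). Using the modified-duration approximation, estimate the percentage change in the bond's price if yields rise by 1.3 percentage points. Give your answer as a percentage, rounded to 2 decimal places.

Periodic yield y = 0.0235. Modified duration first:
  t   CF        PV=CF/(1+0.0235)^t    t·PV
  1       237.50       232.0469       232.0469
  2       237.50       226.7190       453.4380
  3       237.50       221.5134       664.5403
  4       237.50       216.4274       865.7096
  5       237.50       211.4581     1,057.2906
  6       237.50       206.6030     1,239.6177
  7       237.50       201.8593     1,413.0148
  8     5,237.50     4,349.3190    34,794.5518
  Σ                  5,865.9461    40,720.2098
P = 5,865.9461; D_Mac = 6.94180 half-year periods = 3.47090 yrs; D_mod = 3.47090/(1+0.0235) = 3.39121 yrs.
ΔP/P ≈ -D_mod · Δy = -3.39121 × (+0.013) = -0.044086 = -4.4086%.

-4.41%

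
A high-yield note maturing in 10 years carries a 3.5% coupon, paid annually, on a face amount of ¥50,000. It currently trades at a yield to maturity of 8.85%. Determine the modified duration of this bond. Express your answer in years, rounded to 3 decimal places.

Periodic yield y = 0.0885. First find Macaulay duration:
  t   CF        PV=CF/(1+0.0885)^t    t·PV
  1     1,750.00     1,607.7170     1,607.7170
  2     1,750.00     1,477.0023     2,954.0047
  3     1,750.00     1,356.9153     4,070.7460
  4     1,750.00     1,246.5919     4,986.3678
  5     1,750.00     1,145.2383     5,726.1917
  6     1,750.00     1,052.1253     6,312.7516
  7     1,750.00       966.5827     6,766.0789
  8     1,750.00       887.9951     7,103.9610
  9     1,750.00       815.7971     7,342.1738
  10   51,750.00    22,162.8711   221,628.7109
  Σ                 32,718.8362   268,498.7033
P = 32,718.8362; Macaulay duration = 268,498.7033 / 32,718.8362 = 8.20624 years.
Modified duration = D_Mac / (1 + y) = 8.20624 / 1.0885 = 7.53904 years.

7.539 years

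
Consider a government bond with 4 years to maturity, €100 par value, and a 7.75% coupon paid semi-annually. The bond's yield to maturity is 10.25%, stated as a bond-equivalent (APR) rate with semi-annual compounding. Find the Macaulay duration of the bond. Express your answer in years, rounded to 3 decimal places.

3.490 years

Periodic yield y = 0.05125. Discount each cash flow and weight by its period:
  t   CF        PV=CF/(1+0.05125)^t    t·PV
  1        3.875         3.6861         3.6861
  2        3.875         3.5064         7.0128
  3        3.875         3.3354        10.0063
  4        3.875         3.1728        12.6913
  5        3.875         3.0182        15.0908
  6        3.875         2.8710        17.2261
  7        3.875         2.7310        19.1173
  8      103.875        69.6407       557.1254
  Σ                     91.9617       641.9562
Price P = Σ PV = 91.9617.
Macaulay duration = Σ(t·PV) / P = 641.9562 / 91.9617 = 6.98069 half-year periods.
In years: 6.98069 / 2 = 3.49035 years.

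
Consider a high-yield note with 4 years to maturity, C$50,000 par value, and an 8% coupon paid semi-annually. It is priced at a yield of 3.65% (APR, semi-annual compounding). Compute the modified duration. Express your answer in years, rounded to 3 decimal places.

3.479 years

Periodic yield y = 0.01825. First find Macaulay duration:
  t   CF        PV=CF/(1+0.01825)^t    t·PV
  1     2,000.00     1,964.1542     1,964.1542
  2     2,000.00     1,928.9508     3,857.9017
  3     2,000.00     1,894.3784     5,683.1353
  4     2,000.00     1,860.4257     7,441.7026
  5     2,000.00     1,827.0814     9,135.4071
  6     2,000.00     1,794.3348    10,766.0089
  7     2,000.00     1,762.1751    12,335.2258
  8    52,000.00    44,995.3872   359,963.0977
  Σ                 58,026.8877   411,146.6333
P = 58,026.8877; Macaulay duration = 411,146.6333 / 58,026.8877 = 7.08545 half-year periods = 3.54273 years.
Modified duration = D_Mac / (1 + y) = 3.54273 / 1.01825 = 3.47923 years.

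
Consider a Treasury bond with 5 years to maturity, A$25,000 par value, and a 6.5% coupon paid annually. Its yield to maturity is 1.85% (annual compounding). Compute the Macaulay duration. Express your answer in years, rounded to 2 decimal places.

Periodic yield y = 0.0185. Discount each cash flow and weight by its year:
  t   CF        PV=CF/(1+0.0185)^t    t·PV
  1     1,625.00     1,595.4836     1,595.4836
  2     1,625.00     1,566.5032     3,133.0065
  3     1,625.00     1,538.0493     4,614.1480
  4     1,625.00     1,510.1123     6,040.4490
  5    26,625.00    24,293.1846   121,465.9228
  Σ                 30,503.3330   136,849.0099
Price P = Σ PV = 30,503.3330.
Macaulay duration = Σ(t·PV) / P = 136,849.0099 / 30,503.3330 = 4.48636 years.

4.49 years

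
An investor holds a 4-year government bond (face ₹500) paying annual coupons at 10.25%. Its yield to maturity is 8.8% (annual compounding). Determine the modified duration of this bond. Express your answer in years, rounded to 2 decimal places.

Periodic yield y = 0.088. First find Macaulay duration:
  t   CF        PV=CF/(1+0.088)^t    t·PV
  1        51.25        47.1048        47.1048
  2        51.25        43.2948        86.5897
  3        51.25        39.7930       119.3791
  4       551.25       393.3988     1,573.5952
  Σ                    523.5915     1,826.6687
P = 523.5915; Macaulay duration = 1,826.6687 / 523.5915 = 3.48873 years.
Modified duration = D_Mac / (1 + y) = 3.48873 / 1.088 = 3.20655 years.

3.21 years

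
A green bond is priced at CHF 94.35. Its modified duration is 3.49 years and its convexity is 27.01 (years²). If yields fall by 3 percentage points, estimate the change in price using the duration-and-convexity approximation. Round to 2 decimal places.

+CHF 11.03

Duration effect: -D_mod·Δy = -3.49 × (-0.03) = +0.104700
Convexity effect: ½·C·(Δy)² = 0.5 × 27.01 × (-0.03)² = +0.0121545
ΔP/P ≈ +0.104700 + 0.0121545 = +0.1168545
ΔP ≈ 94.35 × (+0.1168545) = +11.025222075.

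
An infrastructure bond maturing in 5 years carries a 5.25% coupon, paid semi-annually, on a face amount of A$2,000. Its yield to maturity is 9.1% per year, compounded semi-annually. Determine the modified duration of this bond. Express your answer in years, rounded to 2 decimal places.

Periodic yield y = 0.0455. First find Macaulay duration:
  t   CF        PV=CF/(1+0.0455)^t    t·PV
  1        52.50        50.2152        50.2152
  2        52.50        48.0298        96.0597
  3        52.50        45.9396       137.8188
  4        52.50        43.9403       175.7613
  5        52.50        42.0280       210.1402
  6        52.50        40.1990       241.1939
  7        52.50        38.4495       269.1467
  8        52.50        36.7762       294.2097
  9        52.50        35.1757       316.5815
  10    2,052.50     1,315.3544    13,153.5444
  Σ                  1,696.1079    14,944.6713
P = 1,696.1079; Macaulay duration = 14,944.6713 / 1,696.1079 = 8.81116 half-year periods = 4.40558 years.
Modified duration = D_Mac / (1 + y) = 4.40558 / 1.0455 = 4.21385 years.

4.21 years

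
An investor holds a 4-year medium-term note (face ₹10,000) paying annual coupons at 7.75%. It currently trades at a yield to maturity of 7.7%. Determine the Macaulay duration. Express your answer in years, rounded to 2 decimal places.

3.59 years

Periodic yield y = 0.077. Discount each cash flow and weight by its year:
  t   CF        PV=CF/(1+0.077)^t    t·PV
  1       775.00       719.5915       719.5915
  2       775.00       668.1443     1,336.2887
  3       775.00       620.3754     1,861.1263
  4    10,775.00     8,008.5606    32,034.2424
  Σ                 10,016.6718    35,951.2488
Price P = Σ PV = 10,016.6718.
Macaulay duration = Σ(t·PV) / P = 35,951.2488 / 10,016.6718 = 3.58914 years.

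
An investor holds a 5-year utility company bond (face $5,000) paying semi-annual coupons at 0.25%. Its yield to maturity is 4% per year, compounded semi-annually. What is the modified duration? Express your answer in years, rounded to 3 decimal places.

Periodic yield y = 0.02. First find Macaulay duration:
  t   CF        PV=CF/(1+0.02)^t    t·PV
  1         6.25         6.1275         6.1275
  2         6.25         6.0073        12.0146
  3         6.25         5.8895        17.6685
  4         6.25         5.7740        23.0961
  5         6.25         5.6608        28.3041
  6         6.25         5.5498        33.2989
  7         6.25         5.4410        38.0870
  8         6.25         5.3343        42.6745
  9         6.25         5.2297        47.0675
  10    5,006.25     4,106.8687    41,068.6868
  Σ                  4,157.8827    41,317.0255
P = 4,157.8827; Macaulay duration = 41,317.0255 / 4,157.8827 = 9.93704 half-year periods = 4.96852 years.
Modified duration = D_Mac / (1 + y) = 4.96852 / 1.02 = 4.87110 years.

4.871 years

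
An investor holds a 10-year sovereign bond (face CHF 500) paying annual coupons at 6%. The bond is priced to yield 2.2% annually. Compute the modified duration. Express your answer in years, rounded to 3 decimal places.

7.959 years

Periodic yield y = 0.022. First find Macaulay duration:
  t   CF        PV=CF/(1+0.022)^t    t·PV
  1        30.00        29.3542        29.3542
  2        30.00        28.7223        57.4446
  3        30.00        28.1040        84.3121
  4        30.00        27.4990       109.9962
  5        30.00        26.9071       134.5355
  6        30.00        26.3279       157.9673
  7        30.00        25.7611       180.3279
  8        30.00        25.2066       201.6527
  9        30.00        24.6640       221.9758
  10      530.00       426.3506     4,263.5063
  Σ                    668.8969     5,441.0727
P = 668.8969; Macaulay duration = 5,441.0727 / 668.8969 = 8.13440 years.
Modified duration = D_Mac / (1 + y) = 8.13440 / 1.022 = 7.95929 years.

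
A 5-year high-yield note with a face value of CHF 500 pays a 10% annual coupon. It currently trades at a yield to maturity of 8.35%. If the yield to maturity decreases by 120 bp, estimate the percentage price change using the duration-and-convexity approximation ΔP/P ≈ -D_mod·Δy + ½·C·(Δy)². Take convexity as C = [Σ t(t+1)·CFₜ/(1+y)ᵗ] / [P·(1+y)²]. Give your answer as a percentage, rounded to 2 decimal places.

With y = 0.0835:
  t   CF        PV=CF/(1+0.0835)^t    t·PV        t(t+1)·PV
  1        50.00        46.1467        46.1467          92.2935
  2        50.00        42.5904        85.1809         255.5427
  3        50.00        39.3082       117.9246         471.6985
  4        50.00        36.2789       145.1157         725.5784
  5       550.00       368.3139     1,841.5695      11,049.4171
  Σ                    532.6382     2,235.9374      12,594.5301
P = 532.6382; D_Mac = 4.19785 yrs; D_mod = 3.87435 yrs; C = 20.14150.
Duration effect: -3.87435 × (-0.012) = +0.046492
Convexity effect: 0.5 × 20.14150 × (-0.012)² = +0.0014502
ΔP/P ≈ +0.046492 + 0.0014502 = +0.047942 = +4.7942%.

+4.79%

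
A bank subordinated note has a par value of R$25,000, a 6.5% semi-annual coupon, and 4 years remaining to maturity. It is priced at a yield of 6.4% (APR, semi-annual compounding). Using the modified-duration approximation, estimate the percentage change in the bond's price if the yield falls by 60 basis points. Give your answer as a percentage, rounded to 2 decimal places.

+2.09%

Periodic yield y = 0.032. Modified duration first:
  t   CF        PV=CF/(1+0.032)^t    t·PV
  1       812.50       787.3062       787.3062
  2       812.50       762.8936     1,525.7872
  3       812.50       739.2380     2,217.7140
  4       812.50       716.3159     2,865.2635
  5       812.50       694.1045     3,470.5227
  6       812.50       672.5819     4,035.4915
  7       812.50       651.7267     4,562.0866
  8    25,812.50    20,062.8437   160,502.7499
  Σ                 25,087.0105   179,966.9217
P = 25,087.0105; D_Mac = 7.17371 half-year periods = 3.58685 yrs; D_mod = 3.58685/(1+0.032) = 3.47563 yrs.
ΔP/P ≈ -D_mod · Δy = -3.47563 × (-0.006) = +0.020854 = +2.0854%.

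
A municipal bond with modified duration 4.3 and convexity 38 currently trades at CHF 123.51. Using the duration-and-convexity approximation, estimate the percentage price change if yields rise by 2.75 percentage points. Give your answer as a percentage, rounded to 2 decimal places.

Duration effect: -D_mod·Δy = -4.3 × (+0.0275) = -0.118250
Convexity effect: ½·C·(Δy)² = 0.5 × 38 × (0.0275)² = +0.01436875
ΔP/P ≈ -0.118250 + 0.01436875 = -0.10388125
= -10.388125%.

-10.39%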